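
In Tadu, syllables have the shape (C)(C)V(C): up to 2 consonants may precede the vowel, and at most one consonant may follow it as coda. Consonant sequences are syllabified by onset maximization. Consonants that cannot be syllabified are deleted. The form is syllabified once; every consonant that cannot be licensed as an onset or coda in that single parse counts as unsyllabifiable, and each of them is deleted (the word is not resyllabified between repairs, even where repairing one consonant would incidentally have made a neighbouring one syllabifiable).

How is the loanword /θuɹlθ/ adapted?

The consonants /l/, /θ/ cannot be parsed into a legal (C)(C)V(C) syllable (at most one coda consonant is licensed; onsets may contain at most 2 consonants).
Deleting the stranded consonants removes /l/, /θ/.

θuɹ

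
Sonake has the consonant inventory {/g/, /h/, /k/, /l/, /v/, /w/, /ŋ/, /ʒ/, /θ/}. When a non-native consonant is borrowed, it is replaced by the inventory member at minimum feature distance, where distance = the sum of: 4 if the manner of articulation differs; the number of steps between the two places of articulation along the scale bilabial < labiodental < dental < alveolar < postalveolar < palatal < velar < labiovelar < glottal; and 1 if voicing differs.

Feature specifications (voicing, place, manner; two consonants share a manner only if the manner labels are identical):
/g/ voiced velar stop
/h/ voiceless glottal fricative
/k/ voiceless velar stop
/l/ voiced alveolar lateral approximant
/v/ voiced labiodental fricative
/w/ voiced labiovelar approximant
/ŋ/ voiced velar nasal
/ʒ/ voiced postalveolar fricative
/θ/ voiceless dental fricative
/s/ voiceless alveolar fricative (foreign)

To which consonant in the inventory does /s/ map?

/θ/ is closest: same manner (fricative), place distance 1 (alveolar→dental), same voicing; total 1. Next closest is /ʒ/ at distance 2.

θ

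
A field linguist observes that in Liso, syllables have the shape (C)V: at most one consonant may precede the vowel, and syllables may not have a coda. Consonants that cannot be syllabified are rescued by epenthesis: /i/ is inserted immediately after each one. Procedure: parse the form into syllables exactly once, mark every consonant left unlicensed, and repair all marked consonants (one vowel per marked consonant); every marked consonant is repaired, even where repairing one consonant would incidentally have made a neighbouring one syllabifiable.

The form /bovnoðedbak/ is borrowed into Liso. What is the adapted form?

bovinoðedibaki

Under (C)V, the unsyllabifiable consonants are /v/, /d/, /k/ (no codas are permitted; onsets are limited to one consonant).
Each unlicensed consonant becomes the onset of a new syllable: /v/ → /vi/, /d/ → /di/, /k/ → /ki/.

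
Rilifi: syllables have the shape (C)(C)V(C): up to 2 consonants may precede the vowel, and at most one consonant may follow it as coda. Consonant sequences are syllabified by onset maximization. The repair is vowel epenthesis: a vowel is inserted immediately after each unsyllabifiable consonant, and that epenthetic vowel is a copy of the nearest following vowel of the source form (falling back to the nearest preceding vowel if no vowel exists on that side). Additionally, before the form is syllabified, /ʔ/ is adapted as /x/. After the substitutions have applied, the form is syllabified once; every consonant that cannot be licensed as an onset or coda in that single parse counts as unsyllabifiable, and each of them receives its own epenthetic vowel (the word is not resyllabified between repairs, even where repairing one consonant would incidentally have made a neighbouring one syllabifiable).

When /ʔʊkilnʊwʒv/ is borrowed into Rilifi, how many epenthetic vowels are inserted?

After substitution the input is /xʊkilnʊwʒv/.
The unsyllabifiable consonants are /ʒ/, /v/; each receives one epenthetic vowel.

2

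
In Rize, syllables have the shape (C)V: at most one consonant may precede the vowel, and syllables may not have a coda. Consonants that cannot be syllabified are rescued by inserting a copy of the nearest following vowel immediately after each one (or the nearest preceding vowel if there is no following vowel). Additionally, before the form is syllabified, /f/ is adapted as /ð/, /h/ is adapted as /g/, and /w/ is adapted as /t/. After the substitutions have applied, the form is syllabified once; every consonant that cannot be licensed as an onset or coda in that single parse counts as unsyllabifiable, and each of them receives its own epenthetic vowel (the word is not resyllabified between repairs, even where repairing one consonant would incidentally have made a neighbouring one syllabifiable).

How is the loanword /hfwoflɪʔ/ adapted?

Substitution: /h/ → /g/, /f/ → /ð/, /w/ → /t/, giving /gðtoðlɪʔ/.
Syllabifying with onset maximization leaves /g/, /ð/, /ð/, /ʔ/ stranded (no codas are permitted; onsets are limited to one consonant).
Epenthesis after each stranded consonant: /g/ → /go/, /ð/ → /ðo/, /ð/ → /ðɪ/, /ʔ/ → /ʔɪ/.

goðotoðɪlɪʔɪ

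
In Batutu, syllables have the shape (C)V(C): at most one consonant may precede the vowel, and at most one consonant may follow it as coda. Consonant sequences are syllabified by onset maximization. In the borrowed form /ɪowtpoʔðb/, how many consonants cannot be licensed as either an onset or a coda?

3

Under (C)V(C), the unsyllabifiable consonants are /t/, /ð/, /b/ (at most one coda consonant is licensed; onsets are limited to one consonant).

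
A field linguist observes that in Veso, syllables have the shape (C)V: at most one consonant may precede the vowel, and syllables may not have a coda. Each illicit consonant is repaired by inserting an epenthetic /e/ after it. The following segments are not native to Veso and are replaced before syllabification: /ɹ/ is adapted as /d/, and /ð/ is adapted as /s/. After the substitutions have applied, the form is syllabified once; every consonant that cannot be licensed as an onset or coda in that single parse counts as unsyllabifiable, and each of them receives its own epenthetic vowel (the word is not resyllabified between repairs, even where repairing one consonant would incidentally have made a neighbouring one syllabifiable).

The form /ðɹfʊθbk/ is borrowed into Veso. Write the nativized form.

Substitution: /ð/ → /s/, /ɹ/ → /d/, giving /sdfʊθbk/.
Under (C)V, the unsyllabifiable consonants are /s/, /d/, /θ/, /b/, /k/ (no codas are permitted; onsets are limited to one consonant).
Each unlicensed consonant becomes the onset of a new syllable: /s/ → /se/, /d/ → /de/, /θ/ → /θe/, /b/ → /be/, /k/ → /ke/.

sedefʊθebeke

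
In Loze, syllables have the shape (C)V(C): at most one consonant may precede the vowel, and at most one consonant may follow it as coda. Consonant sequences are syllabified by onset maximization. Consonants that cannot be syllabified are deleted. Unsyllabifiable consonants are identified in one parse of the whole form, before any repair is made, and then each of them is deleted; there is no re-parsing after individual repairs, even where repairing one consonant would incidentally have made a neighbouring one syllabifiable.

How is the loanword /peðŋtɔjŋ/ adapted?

Under (C)V(C), the unsyllabifiable consonants are /ŋ/, /ŋ/ (at most one coda consonant is licensed; onsets are limited to one consonant).
Deleting the stranded consonants removes /ŋ/, /ŋ/.

peðtɔj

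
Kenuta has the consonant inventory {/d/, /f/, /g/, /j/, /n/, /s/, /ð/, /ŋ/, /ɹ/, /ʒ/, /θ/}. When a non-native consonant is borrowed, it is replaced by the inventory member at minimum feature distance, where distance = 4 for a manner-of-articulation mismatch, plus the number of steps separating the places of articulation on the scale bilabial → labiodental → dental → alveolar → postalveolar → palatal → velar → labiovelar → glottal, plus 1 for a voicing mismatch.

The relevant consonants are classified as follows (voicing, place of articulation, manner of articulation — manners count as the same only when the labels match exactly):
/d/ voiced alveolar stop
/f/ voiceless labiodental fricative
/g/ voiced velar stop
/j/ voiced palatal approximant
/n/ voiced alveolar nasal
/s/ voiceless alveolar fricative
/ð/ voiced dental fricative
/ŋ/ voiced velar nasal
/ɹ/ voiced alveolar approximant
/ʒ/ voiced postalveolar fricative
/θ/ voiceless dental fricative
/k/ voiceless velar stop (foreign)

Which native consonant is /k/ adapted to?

/g/ is closest: same manner (stop), place distance 0 (velar→velar), voicing differs (+1); total 1. Next closest is /d/ at distance 4.

g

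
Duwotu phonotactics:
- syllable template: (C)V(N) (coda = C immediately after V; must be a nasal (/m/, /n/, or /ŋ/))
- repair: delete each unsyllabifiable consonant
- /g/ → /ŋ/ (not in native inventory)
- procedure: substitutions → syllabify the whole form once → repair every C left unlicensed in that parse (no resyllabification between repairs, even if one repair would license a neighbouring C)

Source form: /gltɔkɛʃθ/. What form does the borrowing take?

tɔkɛ

Substitution: /g/ → /ŋ/, giving /ŋltɔkɛʃθ/.
Syllabifying with onset maximization leaves /ŋ/, /l/, /ʃ/, /θ/ stranded (only a nasal (/m/, /n/, or /ŋ/) is licensed in coda position; onsets are limited to one consonant).
Deletion applies to /ŋ/, /l/, /ʃ/, /θ/.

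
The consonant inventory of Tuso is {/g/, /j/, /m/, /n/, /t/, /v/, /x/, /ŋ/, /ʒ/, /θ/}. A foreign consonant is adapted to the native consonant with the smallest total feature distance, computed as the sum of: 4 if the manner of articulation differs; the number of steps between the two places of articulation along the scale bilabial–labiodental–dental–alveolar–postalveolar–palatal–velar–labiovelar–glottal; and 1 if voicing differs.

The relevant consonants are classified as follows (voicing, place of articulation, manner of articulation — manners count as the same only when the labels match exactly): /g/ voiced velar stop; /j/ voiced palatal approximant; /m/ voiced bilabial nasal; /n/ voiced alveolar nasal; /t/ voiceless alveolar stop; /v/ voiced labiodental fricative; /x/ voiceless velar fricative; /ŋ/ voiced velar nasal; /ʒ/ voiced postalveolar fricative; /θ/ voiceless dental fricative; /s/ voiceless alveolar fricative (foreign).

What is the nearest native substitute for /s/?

/θ/ is closest: same manner (fricative), place distance 1 (alveolar→dental), same voicing; total 1. Next closest is /ʒ/ at distance 2.

θ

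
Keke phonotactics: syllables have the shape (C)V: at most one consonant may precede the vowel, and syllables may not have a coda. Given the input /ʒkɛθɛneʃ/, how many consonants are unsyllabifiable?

2

The consonants /ʒ/, /ʃ/ cannot be parsed into a legal (C)V syllable (no codas are permitted; onsets are limited to one consonant).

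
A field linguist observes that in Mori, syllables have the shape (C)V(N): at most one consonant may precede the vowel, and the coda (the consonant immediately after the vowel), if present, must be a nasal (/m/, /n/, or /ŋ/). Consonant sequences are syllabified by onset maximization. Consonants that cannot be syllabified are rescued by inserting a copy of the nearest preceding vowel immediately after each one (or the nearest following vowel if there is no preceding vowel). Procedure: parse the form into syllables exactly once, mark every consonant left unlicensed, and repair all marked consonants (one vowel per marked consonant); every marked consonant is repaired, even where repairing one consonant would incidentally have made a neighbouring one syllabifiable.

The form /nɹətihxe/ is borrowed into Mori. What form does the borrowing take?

nəɹətihixe

Under (C)V(N), the unsyllabifiable consonants are /n/, /h/ (only a nasal (/m/, /n/, or /ŋ/) is licensed in coda position; onsets are limited to one consonant).
Epenthesis after each stranded consonant: /n/ → /nə/, /h/ → /hi/.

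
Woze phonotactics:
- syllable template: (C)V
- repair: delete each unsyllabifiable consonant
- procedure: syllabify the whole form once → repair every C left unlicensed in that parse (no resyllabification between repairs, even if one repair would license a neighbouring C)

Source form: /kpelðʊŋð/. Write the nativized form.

The consonants /k/, /l/, /ŋ/, /ð/ cannot be parsed into a legal (C)V syllable (no codas are permitted; onsets are limited to one consonant).
Deletion applies to /k/, /l/, /ŋ/, /ð/.

peðʊ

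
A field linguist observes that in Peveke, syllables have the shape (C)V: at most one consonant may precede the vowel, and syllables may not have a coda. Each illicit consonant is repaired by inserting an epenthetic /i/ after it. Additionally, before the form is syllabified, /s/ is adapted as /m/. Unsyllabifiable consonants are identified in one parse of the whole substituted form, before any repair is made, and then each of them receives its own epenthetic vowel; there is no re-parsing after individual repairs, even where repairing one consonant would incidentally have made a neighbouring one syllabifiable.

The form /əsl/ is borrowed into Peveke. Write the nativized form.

əmili

Substitution: /s/ → /m/, giving /əml/.
Under (C)V, the unsyllabifiable consonants are /m/, /l/ (no codas are permitted; onsets are limited to one consonant).
Epenthesis after each stranded consonant: /m/ → /mi/, /l/ → /li/.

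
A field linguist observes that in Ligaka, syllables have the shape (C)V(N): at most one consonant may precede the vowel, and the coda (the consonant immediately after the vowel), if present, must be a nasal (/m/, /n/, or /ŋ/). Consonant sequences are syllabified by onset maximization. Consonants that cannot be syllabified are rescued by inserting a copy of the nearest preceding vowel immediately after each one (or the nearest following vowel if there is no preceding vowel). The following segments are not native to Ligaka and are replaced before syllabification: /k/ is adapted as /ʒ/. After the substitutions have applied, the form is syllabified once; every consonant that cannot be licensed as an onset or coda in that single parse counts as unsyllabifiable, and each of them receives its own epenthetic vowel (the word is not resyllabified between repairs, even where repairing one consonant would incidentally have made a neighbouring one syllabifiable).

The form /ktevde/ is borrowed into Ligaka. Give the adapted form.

Substitution: /k/ → /ʒ/, giving /ʒtevde/.
The consonants /ʒ/, /v/ cannot be parsed into a legal (C)V(N) syllable (only a nasal (/m/, /n/, or /ŋ/) is licensed in coda position; onsets are limited to one consonant).
Each unlicensed consonant becomes the onset of a new syllable: /ʒ/ → /ʒe/, /v/ → /ve/.

ʒetevede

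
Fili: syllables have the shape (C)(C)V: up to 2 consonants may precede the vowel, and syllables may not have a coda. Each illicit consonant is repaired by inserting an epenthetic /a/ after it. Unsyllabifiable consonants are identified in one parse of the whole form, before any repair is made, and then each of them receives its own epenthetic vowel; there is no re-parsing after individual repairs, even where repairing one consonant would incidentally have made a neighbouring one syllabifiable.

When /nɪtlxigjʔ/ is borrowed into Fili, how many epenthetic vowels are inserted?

The unsyllabifiable consonants are /t/, /g/, /j/, /ʔ/; each receives one epenthetic vowel.

4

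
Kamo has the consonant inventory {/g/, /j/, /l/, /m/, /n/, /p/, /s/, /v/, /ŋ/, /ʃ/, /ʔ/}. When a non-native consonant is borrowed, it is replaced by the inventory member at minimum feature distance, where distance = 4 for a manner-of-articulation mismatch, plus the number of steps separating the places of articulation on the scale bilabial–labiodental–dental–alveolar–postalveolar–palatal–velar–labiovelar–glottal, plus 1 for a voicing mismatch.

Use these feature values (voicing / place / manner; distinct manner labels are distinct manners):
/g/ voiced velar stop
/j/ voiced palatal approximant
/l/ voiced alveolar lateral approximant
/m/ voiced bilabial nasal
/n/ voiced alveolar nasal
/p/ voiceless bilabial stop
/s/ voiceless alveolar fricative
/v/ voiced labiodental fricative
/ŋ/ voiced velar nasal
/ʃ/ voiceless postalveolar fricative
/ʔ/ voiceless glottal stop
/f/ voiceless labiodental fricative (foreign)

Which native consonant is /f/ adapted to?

v

/v/ is closest: same manner (fricative), place distance 0 (labiodental→labiodental), voicing differs (+1); total 1. Next closest is /s/ at distance 2.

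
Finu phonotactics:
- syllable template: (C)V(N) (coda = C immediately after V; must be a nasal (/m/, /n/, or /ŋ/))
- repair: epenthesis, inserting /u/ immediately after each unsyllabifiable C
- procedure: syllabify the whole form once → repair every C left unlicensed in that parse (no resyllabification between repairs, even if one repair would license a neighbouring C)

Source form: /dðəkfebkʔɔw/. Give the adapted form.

duðəkufebukuʔɔwu

The consonants /d/, /k/, /b/, /k/, /w/ cannot be parsed into a legal (C)V(N) syllable (only a nasal (/m/, /n/, or /ŋ/) is licensed in coda position; onsets are limited to one consonant).
Inserting the epenthetic vowel yields /d/ → /du/, /k/ → /ku/, /b/ → /bu/, /k/ → /ku/, /w/ → /wu/.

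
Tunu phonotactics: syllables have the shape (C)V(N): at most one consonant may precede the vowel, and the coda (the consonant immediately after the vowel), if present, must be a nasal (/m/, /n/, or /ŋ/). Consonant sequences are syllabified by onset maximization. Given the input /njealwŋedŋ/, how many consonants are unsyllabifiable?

The consonants /n/, /l/, /w/, /d/, /ŋ/ cannot be parsed into a legal (C)V(N) syllable (only a nasal (/m/, /n/, or /ŋ/) is licensed in coda position; onsets are limited to one consonant).

5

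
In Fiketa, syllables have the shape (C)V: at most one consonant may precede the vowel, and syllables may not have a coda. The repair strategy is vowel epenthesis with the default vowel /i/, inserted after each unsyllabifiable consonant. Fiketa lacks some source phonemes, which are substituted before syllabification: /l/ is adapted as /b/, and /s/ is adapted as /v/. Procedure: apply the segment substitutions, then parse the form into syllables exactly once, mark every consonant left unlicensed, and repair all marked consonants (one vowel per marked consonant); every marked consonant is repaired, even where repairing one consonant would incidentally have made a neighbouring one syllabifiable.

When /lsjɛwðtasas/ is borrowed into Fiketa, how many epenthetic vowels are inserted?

After substitution the input is /bvjɛwðtavav/.
The unsyllabifiable consonants are /b/, /v/, /w/, /ð/, /v/; each receives one epenthetic vowel.

5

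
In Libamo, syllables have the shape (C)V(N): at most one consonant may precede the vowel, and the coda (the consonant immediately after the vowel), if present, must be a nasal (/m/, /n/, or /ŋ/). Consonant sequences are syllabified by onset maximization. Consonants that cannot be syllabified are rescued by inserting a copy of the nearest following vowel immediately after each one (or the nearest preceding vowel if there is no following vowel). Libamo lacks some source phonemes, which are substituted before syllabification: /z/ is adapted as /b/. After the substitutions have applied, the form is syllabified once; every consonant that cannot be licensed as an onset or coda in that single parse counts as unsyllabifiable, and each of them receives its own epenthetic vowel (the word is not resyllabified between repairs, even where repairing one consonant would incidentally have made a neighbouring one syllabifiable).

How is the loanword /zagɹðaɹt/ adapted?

Substitution: /z/ → /b/, giving /bagɹðaɹt/.
Syllabifying with onset maximization leaves /g/, /ɹ/, /ɹ/, /t/ stranded (only a nasal (/m/, /n/, or /ŋ/) is licensed in coda position; onsets are limited to one consonant).
Each unlicensed consonant becomes the onset of a new syllable: /g/ → /ga/, /ɹ/ → /ɹa/, /ɹ/ → /ɹa/, /t/ → /ta/.

bagaɹaðaɹata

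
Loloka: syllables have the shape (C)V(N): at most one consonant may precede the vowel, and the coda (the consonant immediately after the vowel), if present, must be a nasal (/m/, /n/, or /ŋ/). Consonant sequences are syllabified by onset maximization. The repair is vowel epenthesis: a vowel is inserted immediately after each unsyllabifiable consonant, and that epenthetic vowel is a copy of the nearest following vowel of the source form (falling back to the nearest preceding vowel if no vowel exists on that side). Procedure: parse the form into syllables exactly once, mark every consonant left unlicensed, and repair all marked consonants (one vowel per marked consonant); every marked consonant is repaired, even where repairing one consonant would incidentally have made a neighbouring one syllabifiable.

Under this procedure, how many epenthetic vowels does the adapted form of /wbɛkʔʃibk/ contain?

5

The unsyllabifiable consonants are /w/, /k/, /ʔ/, /b/, /k/; each receives one epenthetic vowel.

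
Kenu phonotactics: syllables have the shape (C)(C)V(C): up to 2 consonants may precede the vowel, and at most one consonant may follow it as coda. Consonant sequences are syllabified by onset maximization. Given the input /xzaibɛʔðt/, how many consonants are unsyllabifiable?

2

The consonants /ð/, /t/ cannot be parsed into a legal (C)(C)V(C) syllable (at most one coda consonant is licensed; onsets may contain at most 2 consonants).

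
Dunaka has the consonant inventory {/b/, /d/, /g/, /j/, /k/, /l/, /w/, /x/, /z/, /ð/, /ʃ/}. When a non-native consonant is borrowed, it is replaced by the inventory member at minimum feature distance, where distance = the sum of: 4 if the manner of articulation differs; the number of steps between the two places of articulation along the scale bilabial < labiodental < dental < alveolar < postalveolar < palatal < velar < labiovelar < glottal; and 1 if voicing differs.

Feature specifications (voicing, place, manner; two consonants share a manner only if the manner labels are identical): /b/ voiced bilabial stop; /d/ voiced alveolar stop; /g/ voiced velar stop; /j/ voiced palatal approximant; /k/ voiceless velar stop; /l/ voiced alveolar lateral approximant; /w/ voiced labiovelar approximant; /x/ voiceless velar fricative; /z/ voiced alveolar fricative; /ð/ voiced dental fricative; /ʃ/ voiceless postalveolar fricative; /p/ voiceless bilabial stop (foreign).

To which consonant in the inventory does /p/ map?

/b/ is closest: same manner (stop), place distance 0 (bilabial→bilabial), voicing differs (+1); total 1. Next closest is /d/ at distance 4.

b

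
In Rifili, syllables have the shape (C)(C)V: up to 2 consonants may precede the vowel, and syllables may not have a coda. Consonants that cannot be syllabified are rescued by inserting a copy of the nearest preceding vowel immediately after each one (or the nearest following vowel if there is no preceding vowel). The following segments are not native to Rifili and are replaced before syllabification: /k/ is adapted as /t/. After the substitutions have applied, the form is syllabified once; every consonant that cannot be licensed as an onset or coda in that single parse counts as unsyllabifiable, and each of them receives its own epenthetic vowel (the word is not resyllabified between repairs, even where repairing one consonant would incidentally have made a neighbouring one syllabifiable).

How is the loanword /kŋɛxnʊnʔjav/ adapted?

Substitution: /k/ → /t/, giving /tŋɛxnʊnʔjav/.
Syllabifying with onset maximization leaves /n/, /v/ stranded (no codas are permitted; onsets may contain at most 2 consonants).
Inserting the epenthetic vowel yields /n/ → /nʊ/, /v/ → /va/.

tŋɛxnʊnʊʔjava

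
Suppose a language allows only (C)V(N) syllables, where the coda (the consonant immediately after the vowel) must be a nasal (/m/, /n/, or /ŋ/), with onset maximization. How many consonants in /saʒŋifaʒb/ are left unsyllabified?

3

The consonants /ʒ/, /ʒ/, /b/ cannot be parsed into a legal (C)V(N) syllable (only a nasal (/m/, /n/, or /ŋ/) is licensed in coda position; onsets are limited to one consonant).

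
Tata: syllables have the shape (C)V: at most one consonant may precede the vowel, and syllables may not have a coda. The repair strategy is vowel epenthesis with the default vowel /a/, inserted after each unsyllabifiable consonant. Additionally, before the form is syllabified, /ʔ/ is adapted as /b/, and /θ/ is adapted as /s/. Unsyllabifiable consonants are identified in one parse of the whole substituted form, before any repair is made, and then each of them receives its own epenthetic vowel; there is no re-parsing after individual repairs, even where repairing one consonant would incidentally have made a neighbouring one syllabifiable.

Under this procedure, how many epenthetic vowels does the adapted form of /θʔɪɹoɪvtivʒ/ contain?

After substitution the input is /sbɪɹoɪvtivʒ/.
The unsyllabifiable consonants are /s/, /v/, /v/, /ʒ/; each receives one epenthetic vowel.

4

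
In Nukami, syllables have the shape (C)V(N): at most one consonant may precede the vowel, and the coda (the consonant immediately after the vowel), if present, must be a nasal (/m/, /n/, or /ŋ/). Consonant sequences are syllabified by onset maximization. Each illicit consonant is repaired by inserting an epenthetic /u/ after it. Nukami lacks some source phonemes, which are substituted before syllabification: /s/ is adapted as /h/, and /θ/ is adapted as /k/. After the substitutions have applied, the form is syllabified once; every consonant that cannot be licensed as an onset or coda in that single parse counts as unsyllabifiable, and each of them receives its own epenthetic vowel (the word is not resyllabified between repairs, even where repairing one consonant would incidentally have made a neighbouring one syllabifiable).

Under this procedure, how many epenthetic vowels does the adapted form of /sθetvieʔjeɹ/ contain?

4

After substitution the input is /hketvieʔjeɹ/.
The unsyllabifiable consonants are /h/, /t/, /ʔ/, /ɹ/; each receives one epenthetic vowel.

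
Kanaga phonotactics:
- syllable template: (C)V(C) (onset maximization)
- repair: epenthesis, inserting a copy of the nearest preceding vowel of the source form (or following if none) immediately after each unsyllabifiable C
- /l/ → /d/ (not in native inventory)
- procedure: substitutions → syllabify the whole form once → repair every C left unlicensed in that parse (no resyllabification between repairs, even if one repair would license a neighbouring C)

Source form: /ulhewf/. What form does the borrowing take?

udhewfe

Substitution: /l/ → /d/, giving /udhewf/.
Under (C)V(C), the unsyllabifiable consonants are /f/ (at most one coda consonant is licensed; onsets are limited to one consonant).
Inserting the epenthetic vowel yields /f/ → /fe/.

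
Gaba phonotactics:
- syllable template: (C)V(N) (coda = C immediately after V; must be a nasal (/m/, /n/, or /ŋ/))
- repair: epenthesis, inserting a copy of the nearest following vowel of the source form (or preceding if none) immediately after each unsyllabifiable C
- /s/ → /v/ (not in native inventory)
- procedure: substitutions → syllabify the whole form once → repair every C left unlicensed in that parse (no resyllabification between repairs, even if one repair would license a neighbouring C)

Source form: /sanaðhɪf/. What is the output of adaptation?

Substitution: /s/ → /v/, giving /vanaðhɪf/.
Syllabifying with onset maximization leaves /ð/, /f/ stranded (only a nasal (/m/, /n/, or /ŋ/) is licensed in coda position; onsets are limited to one consonant).
Each unlicensed consonant becomes the onset of a new syllable: /ð/ → /ðɪ/, /f/ → /fɪ/.

vanaðɪhɪfɪ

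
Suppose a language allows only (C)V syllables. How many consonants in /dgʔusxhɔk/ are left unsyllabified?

Under (C)V, the unsyllabifiable consonants are /d/, /g/, /s/, /x/, /k/ (no codas are permitted; onsets are limited to one consonant).

5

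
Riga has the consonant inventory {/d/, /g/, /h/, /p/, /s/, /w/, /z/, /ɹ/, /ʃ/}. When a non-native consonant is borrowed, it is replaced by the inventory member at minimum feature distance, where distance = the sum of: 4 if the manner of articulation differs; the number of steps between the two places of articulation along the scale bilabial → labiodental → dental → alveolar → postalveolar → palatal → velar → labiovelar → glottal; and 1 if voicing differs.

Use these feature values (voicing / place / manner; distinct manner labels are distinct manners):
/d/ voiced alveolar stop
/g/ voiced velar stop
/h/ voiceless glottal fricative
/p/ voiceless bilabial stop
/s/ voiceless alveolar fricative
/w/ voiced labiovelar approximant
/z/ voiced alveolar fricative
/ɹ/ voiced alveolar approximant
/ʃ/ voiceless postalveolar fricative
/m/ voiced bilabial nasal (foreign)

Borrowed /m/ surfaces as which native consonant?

p

/p/ is closest: manner differs (nasal→stop, +4), place distance 0 (bilabial→bilabial), voicing differs (+1); total 5. Next closest is /d/ at distance 7.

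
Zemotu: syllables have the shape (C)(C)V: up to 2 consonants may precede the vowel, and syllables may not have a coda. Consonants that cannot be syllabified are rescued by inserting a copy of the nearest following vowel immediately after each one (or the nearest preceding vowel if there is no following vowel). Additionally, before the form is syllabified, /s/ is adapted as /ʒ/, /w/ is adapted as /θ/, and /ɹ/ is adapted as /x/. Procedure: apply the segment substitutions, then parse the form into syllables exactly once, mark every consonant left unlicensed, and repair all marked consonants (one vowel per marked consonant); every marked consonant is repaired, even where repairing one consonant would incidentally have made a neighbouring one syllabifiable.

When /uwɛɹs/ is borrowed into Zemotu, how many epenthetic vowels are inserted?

2

After substitution the input is /uθɛxʒ/.
The unsyllabifiable consonants are /x/, /ʒ/; each receives one epenthetic vowel.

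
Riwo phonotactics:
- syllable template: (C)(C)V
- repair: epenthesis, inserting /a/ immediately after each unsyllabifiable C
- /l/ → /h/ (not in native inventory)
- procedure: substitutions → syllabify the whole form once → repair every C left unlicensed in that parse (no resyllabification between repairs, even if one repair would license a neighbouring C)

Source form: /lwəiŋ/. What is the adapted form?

Substitution: /l/ → /h/, giving /hwəiŋ/.
The consonants /ŋ/ cannot be parsed into a legal (C)(C)V syllable (no codas are permitted; onsets may contain at most 2 consonants).
Each unlicensed consonant becomes the onset of a new syllable: /ŋ/ → /ŋa/.

hwəiŋa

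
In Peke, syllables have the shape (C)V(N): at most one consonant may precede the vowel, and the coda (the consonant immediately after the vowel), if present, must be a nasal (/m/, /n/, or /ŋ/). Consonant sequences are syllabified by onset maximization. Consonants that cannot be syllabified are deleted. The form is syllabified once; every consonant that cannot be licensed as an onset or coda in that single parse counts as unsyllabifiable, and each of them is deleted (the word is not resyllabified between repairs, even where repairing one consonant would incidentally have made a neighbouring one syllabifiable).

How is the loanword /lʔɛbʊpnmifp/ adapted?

ʔɛbʊmi

Syllabifying with onset maximization leaves /l/, /p/, /n/, /f/, /p/ stranded (only a nasal (/m/, /n/, or /ŋ/) is licensed in coda position; onsets are limited to one consonant).
Deletion applies to /l/, /p/, /n/, /f/, /p/.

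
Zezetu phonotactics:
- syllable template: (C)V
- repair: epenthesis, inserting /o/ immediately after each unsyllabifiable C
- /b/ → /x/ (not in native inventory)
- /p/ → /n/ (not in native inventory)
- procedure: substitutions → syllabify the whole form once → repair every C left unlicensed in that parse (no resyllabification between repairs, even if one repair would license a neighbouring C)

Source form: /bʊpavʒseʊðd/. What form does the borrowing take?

Substitution: /b/ → /x/, /p/ → /n/, giving /xʊnavʒseʊðd/.
Under (C)V, the unsyllabifiable consonants are /v/, /ʒ/, /ð/, /d/ (no codas are permitted; onsets are limited to one consonant).
Inserting the epenthetic vowel yields /v/ → /vo/, /ʒ/ → /ʒo/, /ð/ → /ðo/, /d/ → /do/.

xʊnavoʒoseʊðodo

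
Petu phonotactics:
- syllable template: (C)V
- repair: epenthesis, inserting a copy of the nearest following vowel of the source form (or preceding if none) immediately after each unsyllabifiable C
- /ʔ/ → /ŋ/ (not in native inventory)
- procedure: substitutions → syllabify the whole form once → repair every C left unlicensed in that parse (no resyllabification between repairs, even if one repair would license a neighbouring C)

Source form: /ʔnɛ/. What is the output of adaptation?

ŋɛnɛ

Substitution: /ʔ/ → /ŋ/, giving /ŋnɛ/.
Under (C)V, the unsyllabifiable consonants are /ŋ/ (no codas are permitted; onsets are limited to one consonant).
Epenthesis after each stranded consonant: /ŋ/ → /ŋɛ/.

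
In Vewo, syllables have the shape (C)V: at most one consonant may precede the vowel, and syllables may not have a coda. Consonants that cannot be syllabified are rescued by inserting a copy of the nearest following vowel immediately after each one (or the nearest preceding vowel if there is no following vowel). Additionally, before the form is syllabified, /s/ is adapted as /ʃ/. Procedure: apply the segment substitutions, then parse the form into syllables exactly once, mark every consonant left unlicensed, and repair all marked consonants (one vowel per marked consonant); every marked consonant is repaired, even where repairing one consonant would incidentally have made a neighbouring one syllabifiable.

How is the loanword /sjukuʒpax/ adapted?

ʃujukuʒapaxa

Substitution: /s/ → /ʃ/, giving /ʃjukuʒpax/.
Under (C)V, the unsyllabifiable consonants are /ʃ/, /ʒ/, /x/ (no codas are permitted; onsets are limited to one consonant).
Each unlicensed consonant becomes the onset of a new syllable: /ʃ/ → /ʃu/, /ʒ/ → /ʒa/, /x/ → /xa/.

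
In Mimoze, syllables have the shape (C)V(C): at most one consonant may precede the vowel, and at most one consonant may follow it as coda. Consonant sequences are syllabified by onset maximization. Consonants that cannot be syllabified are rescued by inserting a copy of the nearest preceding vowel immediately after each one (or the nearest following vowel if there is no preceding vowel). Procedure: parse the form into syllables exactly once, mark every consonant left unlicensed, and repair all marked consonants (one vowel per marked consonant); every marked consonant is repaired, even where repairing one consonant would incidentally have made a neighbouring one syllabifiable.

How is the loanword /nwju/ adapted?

The consonants /n/, /w/ cannot be parsed into a legal (C)V(C) syllable (at most one coda consonant is licensed; onsets are limited to one consonant).
Each unlicensed consonant becomes the onset of a new syllable: /n/ → /nu/, /w/ → /wu/.

nuwuju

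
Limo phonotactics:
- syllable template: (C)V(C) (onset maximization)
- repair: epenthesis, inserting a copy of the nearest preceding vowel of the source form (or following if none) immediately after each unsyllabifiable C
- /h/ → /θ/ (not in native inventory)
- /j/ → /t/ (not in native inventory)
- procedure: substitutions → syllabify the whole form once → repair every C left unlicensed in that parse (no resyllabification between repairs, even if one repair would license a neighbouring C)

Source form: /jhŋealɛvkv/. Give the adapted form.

Substitution: /j/ → /t/, /h/ → /θ/, giving /tθŋealɛvkv/.
Under (C)V(C), the unsyllabifiable consonants are /t/, /θ/, /k/, /v/ (at most one coda consonant is licensed; onsets are limited to one consonant).
Inserting the epenthetic vowel yields /t/ → /te/, /θ/ → /θe/, /k/ → /kɛ/, /v/ → /vɛ/.

teθeŋealɛvkɛvɛ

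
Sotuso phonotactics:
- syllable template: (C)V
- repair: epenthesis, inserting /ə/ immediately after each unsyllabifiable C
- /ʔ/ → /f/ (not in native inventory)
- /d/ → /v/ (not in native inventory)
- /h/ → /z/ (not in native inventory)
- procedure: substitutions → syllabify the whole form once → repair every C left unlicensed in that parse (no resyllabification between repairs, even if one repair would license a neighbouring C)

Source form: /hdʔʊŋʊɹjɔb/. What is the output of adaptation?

Substitution: /h/ → /z/, /d/ → /v/, /ʔ/ → /f/, giving /zvfʊŋʊɹjɔb/.
The consonants /z/, /v/, /ɹ/, /b/ cannot be parsed into a legal (C)V syllable (no codas are permitted; onsets are limited to one consonant).
Epenthesis after each stranded consonant: /z/ → /zə/, /v/ → /və/, /ɹ/ → /ɹə/, /b/ → /bə/.

zəvəfʊŋʊɹəjɔbə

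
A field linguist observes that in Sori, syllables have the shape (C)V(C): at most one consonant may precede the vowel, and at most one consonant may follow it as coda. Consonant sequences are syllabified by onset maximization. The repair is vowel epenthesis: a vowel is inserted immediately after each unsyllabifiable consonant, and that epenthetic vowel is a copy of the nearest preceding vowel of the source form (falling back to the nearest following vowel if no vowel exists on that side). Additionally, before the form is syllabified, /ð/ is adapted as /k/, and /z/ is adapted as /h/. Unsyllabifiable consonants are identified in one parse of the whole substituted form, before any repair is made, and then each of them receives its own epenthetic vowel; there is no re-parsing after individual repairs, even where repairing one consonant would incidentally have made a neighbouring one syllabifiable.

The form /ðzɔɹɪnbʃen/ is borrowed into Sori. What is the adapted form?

Substitution: /ð/ → /k/, /z/ → /h/, giving /khɔɹɪnbʃen/.
The consonants /k/, /b/ cannot be parsed into a legal (C)V(C) syllable (at most one coda consonant is licensed; onsets are limited to one consonant).
Each unlicensed consonant becomes the onset of a new syllable: /k/ → /kɔ/, /b/ → /bɪ/.

kɔhɔɹɪnbɪʃen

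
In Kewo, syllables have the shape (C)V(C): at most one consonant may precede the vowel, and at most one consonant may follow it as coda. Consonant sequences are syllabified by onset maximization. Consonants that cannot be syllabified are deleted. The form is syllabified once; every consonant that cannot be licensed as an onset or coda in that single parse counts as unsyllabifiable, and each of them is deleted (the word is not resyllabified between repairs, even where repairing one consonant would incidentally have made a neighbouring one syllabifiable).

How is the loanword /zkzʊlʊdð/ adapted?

The consonants /z/, /k/, /ð/ cannot be parsed into a legal (C)V(C) syllable (at most one coda consonant is licensed; onsets are limited to one consonant).
Deleting the stranded consonants removes /z/, /k/, /ð/.

zʊlʊd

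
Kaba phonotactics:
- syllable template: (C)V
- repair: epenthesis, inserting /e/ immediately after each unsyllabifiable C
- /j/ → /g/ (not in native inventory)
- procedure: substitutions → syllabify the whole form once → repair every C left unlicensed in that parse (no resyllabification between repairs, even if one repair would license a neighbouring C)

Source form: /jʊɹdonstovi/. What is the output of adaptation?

gʊɹedonesetovi

Substitution: /j/ → /g/, giving /gʊɹdonstovi/.
Under (C)V, the unsyllabifiable consonants are /ɹ/, /n/, /s/ (no codas are permitted; onsets are limited to one consonant).
Inserting the epenthetic vowel yields /ɹ/ → /ɹe/, /n/ → /ne/, /s/ → /se/.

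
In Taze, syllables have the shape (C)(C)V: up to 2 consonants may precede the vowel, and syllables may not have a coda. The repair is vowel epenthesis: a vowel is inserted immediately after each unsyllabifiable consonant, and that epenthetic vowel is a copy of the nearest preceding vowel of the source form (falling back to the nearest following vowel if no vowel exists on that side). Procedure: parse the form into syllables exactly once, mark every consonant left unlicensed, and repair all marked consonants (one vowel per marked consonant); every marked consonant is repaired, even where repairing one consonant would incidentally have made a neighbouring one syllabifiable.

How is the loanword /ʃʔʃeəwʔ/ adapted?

ʃeʔʃeəwəʔə

Syllabifying with onset maximization leaves /ʃ/, /w/, /ʔ/ stranded (no codas are permitted; onsets may contain at most 2 consonants).
Inserting the epenthetic vowel yields /ʃ/ → /ʃe/, /w/ → /wə/, /ʔ/ → /ʔə/.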